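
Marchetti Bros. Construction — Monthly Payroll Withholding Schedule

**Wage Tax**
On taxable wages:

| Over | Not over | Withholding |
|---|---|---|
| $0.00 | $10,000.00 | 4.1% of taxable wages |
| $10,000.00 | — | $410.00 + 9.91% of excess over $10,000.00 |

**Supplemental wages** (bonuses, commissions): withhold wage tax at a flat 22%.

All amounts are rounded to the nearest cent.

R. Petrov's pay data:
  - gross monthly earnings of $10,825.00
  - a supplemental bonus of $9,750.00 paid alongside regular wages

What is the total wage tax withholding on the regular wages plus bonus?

$2,636.76

Wage Tax: taxable = $10,825.00
  $410.00 + 9.91% × ($10,825.00 − $10,000.00) = $410.00 + 9.91% × $825.00 = $491.76
Supplemental (22% flat on bonus): 22% × $9,750.00 = $2,145.00
Total wage tax: $491.76 + $2,145.00 = $2,636.76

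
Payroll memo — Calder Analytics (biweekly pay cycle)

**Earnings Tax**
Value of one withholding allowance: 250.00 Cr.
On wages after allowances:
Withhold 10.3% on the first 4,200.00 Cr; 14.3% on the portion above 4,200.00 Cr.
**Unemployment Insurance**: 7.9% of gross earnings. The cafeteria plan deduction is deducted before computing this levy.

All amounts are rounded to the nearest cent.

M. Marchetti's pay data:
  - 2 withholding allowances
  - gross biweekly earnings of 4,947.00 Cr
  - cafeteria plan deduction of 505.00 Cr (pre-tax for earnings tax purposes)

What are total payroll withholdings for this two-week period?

Earnings Tax: taxable = 4,947.00 Cr − 505.00 Cr − 2×250.00 Cr = 3,942.00 Cr
  10.3% × 3,942.00 Cr = 406.03 Cr
Unemployment Insurance: 7.9% × 4,442.00 Cr = 350.92 Cr
Total: 406.03 Cr + 350.92 Cr = 756.95 Cr

756.95 Cr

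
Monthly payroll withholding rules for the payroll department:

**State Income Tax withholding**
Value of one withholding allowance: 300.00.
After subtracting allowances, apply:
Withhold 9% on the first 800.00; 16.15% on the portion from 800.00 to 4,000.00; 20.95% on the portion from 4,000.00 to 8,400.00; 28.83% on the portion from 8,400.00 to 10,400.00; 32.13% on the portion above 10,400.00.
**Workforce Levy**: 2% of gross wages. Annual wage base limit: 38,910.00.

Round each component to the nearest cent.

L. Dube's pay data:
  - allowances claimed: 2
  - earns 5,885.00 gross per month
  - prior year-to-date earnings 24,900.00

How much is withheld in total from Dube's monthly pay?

975.71

State Income Tax: taxable = 5,885.00 − 2×300.00 = 5,285.00
  588.80 + 20.95% × (5,285.00 − 4,000.00) = 588.80 + 20.95% × 1,285.00 = 858.01
Workforce Levy: 2% × 5,885.00 = 117.70
Total: 858.01 + 117.70 = 975.71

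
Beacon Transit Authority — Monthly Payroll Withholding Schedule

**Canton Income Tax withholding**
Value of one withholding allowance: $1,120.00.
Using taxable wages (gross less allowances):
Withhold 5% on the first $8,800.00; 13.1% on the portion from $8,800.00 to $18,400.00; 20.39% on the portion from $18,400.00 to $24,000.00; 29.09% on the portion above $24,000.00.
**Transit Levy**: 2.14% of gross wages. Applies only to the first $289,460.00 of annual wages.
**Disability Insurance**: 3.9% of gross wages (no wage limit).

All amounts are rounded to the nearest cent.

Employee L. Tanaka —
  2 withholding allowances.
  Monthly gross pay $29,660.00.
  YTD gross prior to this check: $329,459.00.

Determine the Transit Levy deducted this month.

Transit Levy: YTD $329,459.00 ≥ cap $289,460.00 → $0.00

$0.00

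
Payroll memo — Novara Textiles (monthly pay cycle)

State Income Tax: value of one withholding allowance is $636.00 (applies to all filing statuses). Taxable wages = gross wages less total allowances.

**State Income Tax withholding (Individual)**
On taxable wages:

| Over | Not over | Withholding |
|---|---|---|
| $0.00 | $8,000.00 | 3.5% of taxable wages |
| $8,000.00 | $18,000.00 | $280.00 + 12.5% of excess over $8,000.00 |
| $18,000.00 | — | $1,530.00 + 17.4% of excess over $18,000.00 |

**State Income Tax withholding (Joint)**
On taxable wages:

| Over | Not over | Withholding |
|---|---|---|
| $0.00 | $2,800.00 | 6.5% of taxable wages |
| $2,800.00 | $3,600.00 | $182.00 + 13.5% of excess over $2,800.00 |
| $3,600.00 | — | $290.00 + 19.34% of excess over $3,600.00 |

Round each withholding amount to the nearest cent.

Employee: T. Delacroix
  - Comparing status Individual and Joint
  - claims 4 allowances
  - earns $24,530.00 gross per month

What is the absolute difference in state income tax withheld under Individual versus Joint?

$1,622.29

State Income Tax (Individual): taxable = $24,530.00 − 4×$636.00 = $21,986.00
  $1,530.00 + 17.4% × ($21,986.00 − $18,000.00) = $1,530.00 + 17.4% × $3,986.00 = $2,223.56
State Income Tax (Joint): taxable = $24,530.00 − 4×$636.00 = $21,986.00
  $290.00 + 19.34% × ($21,986.00 − $3,600.00) = $290.00 + 19.34% × $18,386.00 = $3,845.85
Difference: |$2,223.56 − $3,845.85| = $1,622.29 (higher under Joint)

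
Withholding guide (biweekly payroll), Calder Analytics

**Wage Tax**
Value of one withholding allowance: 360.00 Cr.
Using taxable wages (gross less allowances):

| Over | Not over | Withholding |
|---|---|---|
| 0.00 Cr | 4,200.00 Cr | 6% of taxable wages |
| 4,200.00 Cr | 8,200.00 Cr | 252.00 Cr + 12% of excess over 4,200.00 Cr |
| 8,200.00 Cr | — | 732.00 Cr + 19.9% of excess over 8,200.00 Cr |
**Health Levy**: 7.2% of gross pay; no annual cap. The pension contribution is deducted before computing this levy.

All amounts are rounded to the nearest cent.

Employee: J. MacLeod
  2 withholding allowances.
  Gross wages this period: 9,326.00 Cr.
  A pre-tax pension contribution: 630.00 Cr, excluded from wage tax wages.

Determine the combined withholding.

Wage Tax: taxable = 9,326.00 Cr − 630.00 Cr − 2×360.00 Cr = 7,976.00 Cr
  252.00 Cr + 12% × (7,976.00 Cr − 4,200.00 Cr) = 252.00 Cr + 12% × 3,776.00 Cr = 705.12 Cr
Health Levy: 7.2% × 8,696.00 Cr = 626.11 Cr
Total: 705.12 Cr + 626.11 Cr = 1,331.23 Cr

1,331.23 Cr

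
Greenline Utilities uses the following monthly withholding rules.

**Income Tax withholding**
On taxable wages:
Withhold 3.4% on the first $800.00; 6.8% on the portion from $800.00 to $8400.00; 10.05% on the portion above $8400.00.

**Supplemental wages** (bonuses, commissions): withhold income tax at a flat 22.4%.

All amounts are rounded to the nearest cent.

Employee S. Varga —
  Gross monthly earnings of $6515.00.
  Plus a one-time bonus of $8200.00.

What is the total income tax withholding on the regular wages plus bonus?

$2252.62

Income Tax: taxable = $6515.00
  $27.20 + 6.8% × ($6515.00 − $800.00) = $27.20 + 6.8% × $5715.00 = $415.82
Supplemental (22.4% flat on bonus): 22.4% × $8200.00 = $1836.80
Total income tax: $415.82 + $1836.80 = $2252.62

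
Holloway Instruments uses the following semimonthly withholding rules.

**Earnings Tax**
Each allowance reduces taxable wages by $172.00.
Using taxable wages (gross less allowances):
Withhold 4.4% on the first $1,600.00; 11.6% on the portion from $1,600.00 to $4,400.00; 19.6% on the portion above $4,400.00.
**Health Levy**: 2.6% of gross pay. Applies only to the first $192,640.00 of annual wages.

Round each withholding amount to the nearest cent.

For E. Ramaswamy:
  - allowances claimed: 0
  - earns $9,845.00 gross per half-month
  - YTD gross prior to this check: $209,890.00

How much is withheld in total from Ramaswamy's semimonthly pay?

$1,462.42

Earnings Tax: taxable = $9,845.00
  $395.20 + 19.6% × ($9,845.00 − $4,400.00) = $395.20 + 19.6% × $5,445.00 = $1,462.42
Health Levy: YTD $209,890.00 ≥ cap $192,640.00 → $0.00
Total: $1,462.42 + $0.00 = $1,462.42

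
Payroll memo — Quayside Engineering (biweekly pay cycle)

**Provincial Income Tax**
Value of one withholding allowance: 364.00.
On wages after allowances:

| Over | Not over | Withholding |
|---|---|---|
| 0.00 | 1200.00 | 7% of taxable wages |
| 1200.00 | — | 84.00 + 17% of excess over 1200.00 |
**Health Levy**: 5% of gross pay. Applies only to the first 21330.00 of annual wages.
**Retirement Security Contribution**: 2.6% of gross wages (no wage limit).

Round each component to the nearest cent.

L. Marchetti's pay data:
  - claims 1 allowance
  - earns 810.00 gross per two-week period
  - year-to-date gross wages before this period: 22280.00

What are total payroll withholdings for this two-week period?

Provincial Income Tax: taxable = 810.00 − 1×364.00 = 446.00
  7% × 446.00 = 31.22
Health Levy: YTD 22280.00 ≥ cap 21330.00 → 0.00
Retirement Security Contribution: 2.6% × 810.00 = 21.06
Total: 31.22 + 0.00 + 21.06 = 52.28

52.28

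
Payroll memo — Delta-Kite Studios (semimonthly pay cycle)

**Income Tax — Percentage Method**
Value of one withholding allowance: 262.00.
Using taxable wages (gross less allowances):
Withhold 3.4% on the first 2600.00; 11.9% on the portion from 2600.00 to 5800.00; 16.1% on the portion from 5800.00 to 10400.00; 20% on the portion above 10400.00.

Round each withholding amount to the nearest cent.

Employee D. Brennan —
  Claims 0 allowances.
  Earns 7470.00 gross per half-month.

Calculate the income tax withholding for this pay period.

738.07

Income Tax: taxable = 7470.00
  469.20 + 16.1% × (7470.00 − 5800.00) = 469.20 + 16.1% × 1670.00 = 738.07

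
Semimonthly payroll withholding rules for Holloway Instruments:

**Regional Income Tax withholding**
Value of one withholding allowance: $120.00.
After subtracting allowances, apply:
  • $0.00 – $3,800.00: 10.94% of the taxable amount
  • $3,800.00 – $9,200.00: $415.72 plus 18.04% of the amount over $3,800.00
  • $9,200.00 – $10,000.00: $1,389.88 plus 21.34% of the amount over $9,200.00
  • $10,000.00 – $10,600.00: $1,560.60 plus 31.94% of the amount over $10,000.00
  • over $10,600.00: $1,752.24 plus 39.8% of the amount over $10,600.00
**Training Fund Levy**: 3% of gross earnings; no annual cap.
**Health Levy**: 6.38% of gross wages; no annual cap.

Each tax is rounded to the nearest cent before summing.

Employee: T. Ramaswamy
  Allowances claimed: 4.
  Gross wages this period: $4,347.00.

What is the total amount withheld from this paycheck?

$835.56

Regional Income Tax: taxable = $4,347.00 − 4×$120.00 = $3,867.00
  $415.72 + 18.04% × ($3,867.00 − $3,800.00) = $415.72 + 18.04% × $67.00 = $427.81
Training Fund Levy: 3% × $4,347.00 = $130.41
Health Levy: 6.38% × $4,347.00 = $277.34
Total: $427.81 + $130.41 + $277.34 = $835.56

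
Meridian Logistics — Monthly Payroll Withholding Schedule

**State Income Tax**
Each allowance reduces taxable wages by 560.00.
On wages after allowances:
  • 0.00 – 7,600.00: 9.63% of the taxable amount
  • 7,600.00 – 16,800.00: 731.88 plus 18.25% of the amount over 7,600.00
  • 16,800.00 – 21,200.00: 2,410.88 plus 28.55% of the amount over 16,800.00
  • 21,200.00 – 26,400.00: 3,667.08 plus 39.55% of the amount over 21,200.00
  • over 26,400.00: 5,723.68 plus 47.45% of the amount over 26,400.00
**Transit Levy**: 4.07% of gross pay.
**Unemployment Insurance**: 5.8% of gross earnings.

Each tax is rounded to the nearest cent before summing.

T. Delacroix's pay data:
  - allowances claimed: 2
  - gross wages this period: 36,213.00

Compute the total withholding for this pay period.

State Income Tax: taxable = 36,213.00 − 2×560.00 = 35,093.00
  5,723.68 + 47.45% × (35,093.00 − 26,400.00) = 5,723.68 + 47.45% × 8,693.00 = 9,848.51
Transit Levy: 4.07% × 36,213.00 = 1,473.87
Unemployment Insurance: 5.8% × 36,213.00 = 2,100.35
Total: 9,848.51 + 1,473.87 + 2,100.35 = 13,422.73

13,422.73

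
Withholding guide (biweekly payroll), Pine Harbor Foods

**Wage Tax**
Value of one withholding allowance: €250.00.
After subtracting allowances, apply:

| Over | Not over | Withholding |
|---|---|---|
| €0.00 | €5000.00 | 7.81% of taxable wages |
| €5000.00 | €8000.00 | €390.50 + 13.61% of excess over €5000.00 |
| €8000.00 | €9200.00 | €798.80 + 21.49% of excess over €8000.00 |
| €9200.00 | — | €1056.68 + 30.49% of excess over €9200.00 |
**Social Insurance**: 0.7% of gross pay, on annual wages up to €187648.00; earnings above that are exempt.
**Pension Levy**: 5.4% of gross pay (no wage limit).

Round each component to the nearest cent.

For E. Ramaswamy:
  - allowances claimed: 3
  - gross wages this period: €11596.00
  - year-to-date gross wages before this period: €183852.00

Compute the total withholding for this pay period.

€2211.30

Wage Tax: taxable = €11596.00 − 3×€250.00 = €10846.00
  €1056.68 + 30.49% × (€10846.00 − €9200.00) = €1056.68 + 30.49% × €1646.00 = €1558.55
Social Insurance: cap €187648.00 − YTD €183852.00 = €3796.00 subject; 0.7% × €3796.00 = €26.57
Pension Levy: 5.4% × €11596.00 = €626.18
Total: €1558.55 + €26.57 + €626.18 = €2211.30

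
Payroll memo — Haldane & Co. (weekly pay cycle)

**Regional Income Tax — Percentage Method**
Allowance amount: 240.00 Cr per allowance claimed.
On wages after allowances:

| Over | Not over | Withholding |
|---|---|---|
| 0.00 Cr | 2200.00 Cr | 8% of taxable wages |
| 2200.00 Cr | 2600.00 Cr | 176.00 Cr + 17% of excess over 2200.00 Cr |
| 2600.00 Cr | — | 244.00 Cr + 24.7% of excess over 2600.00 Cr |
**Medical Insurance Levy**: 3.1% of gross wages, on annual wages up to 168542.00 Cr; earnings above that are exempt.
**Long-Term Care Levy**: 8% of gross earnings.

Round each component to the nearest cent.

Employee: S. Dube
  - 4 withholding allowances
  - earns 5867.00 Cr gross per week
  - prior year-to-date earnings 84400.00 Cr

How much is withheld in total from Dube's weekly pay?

Regional Income Tax: taxable = 5867.00 Cr − 4×240.00 Cr = 4907.00 Cr
  244.00 Cr + 24.7% × (4907.00 Cr − 2600.00 Cr) = 244.00 Cr + 24.7% × 2307.00 Cr = 813.83 Cr
Medical Insurance Levy: 3.1% × 5867.00 Cr = 181.88 Cr
Long-Term Care Levy: 8% × 5867.00 Cr = 469.36 Cr
Total: 813.83 Cr + 181.88 Cr + 469.36 Cr = 1465.07 Cr

1465.07 Cr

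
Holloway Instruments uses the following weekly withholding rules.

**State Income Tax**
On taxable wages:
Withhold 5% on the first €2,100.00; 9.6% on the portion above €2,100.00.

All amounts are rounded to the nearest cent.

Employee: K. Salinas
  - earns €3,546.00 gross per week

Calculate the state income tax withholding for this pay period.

State Income Tax: taxable = €3,546.00
  €105.00 + 9.6% × (€3,546.00 − €2,100.00) = €105.00 + 9.6% × €1,446.00 = €243.82

€243.82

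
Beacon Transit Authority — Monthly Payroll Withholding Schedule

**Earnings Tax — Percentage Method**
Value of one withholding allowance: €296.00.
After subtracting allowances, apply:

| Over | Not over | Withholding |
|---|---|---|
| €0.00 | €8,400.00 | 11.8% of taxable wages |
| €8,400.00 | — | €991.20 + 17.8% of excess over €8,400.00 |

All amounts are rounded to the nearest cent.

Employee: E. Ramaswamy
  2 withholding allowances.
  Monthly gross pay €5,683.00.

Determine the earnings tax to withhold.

€600.74

Earnings Tax: taxable = €5,683.00 − 2×€296.00 = €5,091.00
  11.8% × €5,091.00 = €600.74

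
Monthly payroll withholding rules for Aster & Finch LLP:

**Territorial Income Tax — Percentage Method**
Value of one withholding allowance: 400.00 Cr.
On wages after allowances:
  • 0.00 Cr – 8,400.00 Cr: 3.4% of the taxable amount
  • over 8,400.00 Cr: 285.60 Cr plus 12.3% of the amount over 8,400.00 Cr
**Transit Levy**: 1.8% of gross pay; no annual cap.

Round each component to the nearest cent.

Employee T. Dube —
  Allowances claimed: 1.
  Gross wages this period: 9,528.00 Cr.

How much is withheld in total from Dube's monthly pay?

546.64 Cr

Territorial Income Tax: taxable = 9,528.00 Cr − 1×400.00 Cr = 9,128.00 Cr
  285.60 Cr + 12.3% × (9,128.00 Cr − 8,400.00 Cr) = 285.60 Cr + 12.3% × 728.00 Cr = 375.14 Cr
Transit Levy: 1.8% × 9,528.00 Cr = 171.50 Cr
Total: 375.14 Cr + 171.50 Cr = 546.64 Cr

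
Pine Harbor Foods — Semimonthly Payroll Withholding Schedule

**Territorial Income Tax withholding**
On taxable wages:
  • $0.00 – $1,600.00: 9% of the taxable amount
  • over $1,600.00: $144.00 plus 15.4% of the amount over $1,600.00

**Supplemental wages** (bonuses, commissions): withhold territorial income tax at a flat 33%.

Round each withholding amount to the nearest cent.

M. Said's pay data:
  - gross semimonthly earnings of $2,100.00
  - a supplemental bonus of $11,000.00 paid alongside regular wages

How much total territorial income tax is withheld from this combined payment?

$3,851.00

Territorial Income Tax: taxable = $2,100.00
  $144.00 + 15.4% × ($2,100.00 − $1,600.00) = $144.00 + 15.4% × $500.00 = $221.00
Supplemental (33% flat on bonus): 33% × $11,000.00 = $3,630.00
Total territorial income tax: $221.00 + $3,630.00 = $3,851.00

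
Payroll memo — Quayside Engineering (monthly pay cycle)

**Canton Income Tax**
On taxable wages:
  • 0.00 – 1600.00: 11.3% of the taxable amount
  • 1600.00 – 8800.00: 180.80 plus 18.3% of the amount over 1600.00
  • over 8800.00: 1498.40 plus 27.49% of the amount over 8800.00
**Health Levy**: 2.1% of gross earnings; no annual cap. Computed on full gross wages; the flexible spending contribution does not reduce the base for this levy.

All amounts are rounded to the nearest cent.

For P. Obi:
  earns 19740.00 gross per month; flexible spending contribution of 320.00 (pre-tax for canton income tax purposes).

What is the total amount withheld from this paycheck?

4832.38

Canton Income Tax: taxable = 19740.00 − 320.00 = 19420.00
  1498.40 + 27.49% × (19420.00 − 8800.00) = 1498.40 + 27.49% × 10620.00 = 4417.84
Health Levy: 2.1% × 19740.00 = 414.54
Total: 4417.84 + 414.54 = 4832.38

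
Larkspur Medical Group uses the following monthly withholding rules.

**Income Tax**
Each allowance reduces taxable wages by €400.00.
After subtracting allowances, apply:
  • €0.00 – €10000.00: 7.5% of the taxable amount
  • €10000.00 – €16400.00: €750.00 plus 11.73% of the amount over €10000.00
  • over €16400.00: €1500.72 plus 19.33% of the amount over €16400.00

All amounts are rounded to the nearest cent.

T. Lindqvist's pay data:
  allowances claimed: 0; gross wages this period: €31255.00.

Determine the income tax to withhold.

€4372.19

Income Tax: taxable = €31255.00
  €1500.72 + 19.33% × (€31255.00 − €16400.00) = €1500.72 + 19.33% × €14855.00 = €4372.19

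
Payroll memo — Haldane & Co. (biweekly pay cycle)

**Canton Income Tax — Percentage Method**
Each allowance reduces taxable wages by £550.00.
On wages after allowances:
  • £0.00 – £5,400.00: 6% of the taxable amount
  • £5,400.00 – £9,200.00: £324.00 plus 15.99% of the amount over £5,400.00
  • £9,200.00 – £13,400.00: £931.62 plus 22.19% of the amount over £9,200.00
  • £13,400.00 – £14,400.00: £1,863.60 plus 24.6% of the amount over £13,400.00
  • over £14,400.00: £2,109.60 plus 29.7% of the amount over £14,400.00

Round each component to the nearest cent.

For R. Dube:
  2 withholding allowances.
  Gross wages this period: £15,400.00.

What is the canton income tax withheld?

Canton Income Tax: taxable = £15,400.00 − 2×£550.00 = £14,300.00
  £1,863.60 + 24.6% × (£14,300.00 − £13,400.00) = £1,863.60 + 24.6% × £900.00 = £2,085.00

£2,085.00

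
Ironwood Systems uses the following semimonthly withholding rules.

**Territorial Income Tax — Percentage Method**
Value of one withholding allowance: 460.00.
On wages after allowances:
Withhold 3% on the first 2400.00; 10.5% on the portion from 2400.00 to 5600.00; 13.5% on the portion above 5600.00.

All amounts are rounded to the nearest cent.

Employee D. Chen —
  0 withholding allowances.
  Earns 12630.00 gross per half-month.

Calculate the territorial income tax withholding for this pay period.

1357.05

Territorial Income Tax: taxable = 12630.00
  408.00 + 13.5% × (12630.00 − 5600.00) = 408.00 + 13.5% × 7030.00 = 1357.05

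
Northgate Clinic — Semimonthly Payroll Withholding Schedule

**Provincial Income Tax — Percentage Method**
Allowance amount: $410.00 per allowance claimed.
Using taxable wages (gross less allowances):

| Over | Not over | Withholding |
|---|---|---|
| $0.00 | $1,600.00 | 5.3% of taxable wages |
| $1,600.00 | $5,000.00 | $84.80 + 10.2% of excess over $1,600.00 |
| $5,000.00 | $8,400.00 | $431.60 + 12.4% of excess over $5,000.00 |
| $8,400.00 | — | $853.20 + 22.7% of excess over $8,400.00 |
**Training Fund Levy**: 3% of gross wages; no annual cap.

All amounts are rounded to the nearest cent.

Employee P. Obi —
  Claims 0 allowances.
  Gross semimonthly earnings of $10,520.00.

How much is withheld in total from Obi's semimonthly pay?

$1,650.04

Provincial Income Tax: taxable = $10,520.00
  $853.20 + 22.7% × ($10,520.00 − $8,400.00) = $853.20 + 22.7% × $2,120.00 = $1,334.44
Training Fund Levy: 3% × $10,520.00 = $315.60
Total: $1,334.44 + $315.60 = $1,650.04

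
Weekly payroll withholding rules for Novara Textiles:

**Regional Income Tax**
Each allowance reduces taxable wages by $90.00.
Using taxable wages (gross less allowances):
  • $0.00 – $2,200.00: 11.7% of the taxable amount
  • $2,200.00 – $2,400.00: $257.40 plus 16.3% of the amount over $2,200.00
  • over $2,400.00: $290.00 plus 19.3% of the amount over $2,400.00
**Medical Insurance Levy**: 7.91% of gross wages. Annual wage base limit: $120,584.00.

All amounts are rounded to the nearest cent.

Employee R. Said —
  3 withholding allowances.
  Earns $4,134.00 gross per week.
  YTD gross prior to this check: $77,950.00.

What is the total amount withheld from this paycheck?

$899.55

Regional Income Tax: taxable = $4,134.00 − 3×$90.00 = $3,864.00
  $290.00 + 19.3% × ($3,864.00 − $2,400.00) = $290.00 + 19.3% × $1,464.00 = $572.55
Medical Insurance Levy: 7.91% × $4,134.00 = $327.00
Total: $572.55 + $327.00 = $899.55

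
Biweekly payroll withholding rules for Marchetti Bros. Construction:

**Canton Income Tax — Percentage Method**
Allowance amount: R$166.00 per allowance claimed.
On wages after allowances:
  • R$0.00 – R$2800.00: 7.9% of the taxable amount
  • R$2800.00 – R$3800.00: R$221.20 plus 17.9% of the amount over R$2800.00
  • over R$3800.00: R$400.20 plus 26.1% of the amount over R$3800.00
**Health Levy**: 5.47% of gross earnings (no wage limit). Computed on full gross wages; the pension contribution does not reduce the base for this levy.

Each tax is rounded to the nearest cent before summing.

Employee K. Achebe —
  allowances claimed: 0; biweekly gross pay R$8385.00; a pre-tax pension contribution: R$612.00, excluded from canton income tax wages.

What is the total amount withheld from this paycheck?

R$1895.81

Canton Income Tax: taxable = R$8385.00 − R$612.00 = R$7773.00
  R$400.20 + 26.1% × (R$7773.00 − R$3800.00) = R$400.20 + 26.1% × R$3973.00 = R$1437.15
Health Levy: 5.47% × R$8385.00 = R$458.66
Total: R$1437.15 + R$458.66 = R$1895.81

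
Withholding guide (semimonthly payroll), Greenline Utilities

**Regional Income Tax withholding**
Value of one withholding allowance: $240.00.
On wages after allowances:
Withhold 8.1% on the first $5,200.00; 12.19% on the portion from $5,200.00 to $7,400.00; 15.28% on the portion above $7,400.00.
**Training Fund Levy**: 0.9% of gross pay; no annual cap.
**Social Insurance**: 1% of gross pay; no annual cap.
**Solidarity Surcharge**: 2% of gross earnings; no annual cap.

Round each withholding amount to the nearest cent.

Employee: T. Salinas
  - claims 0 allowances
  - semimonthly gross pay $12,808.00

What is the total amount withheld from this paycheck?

$2,015.23

Regional Income Tax: taxable = $12,808.00
  $689.38 + 15.28% × ($12,808.00 − $7,400.00) = $689.38 + 15.28% × $5,408.00 = $1,515.72
Training Fund Levy: 0.9% × $12,808.00 = $115.27
Social Insurance: 1% × $12,808.00 = $128.08
Solidarity Surcharge: 2% × $12,808.00 = $256.16
Total: $1,515.72 + $115.27 + $128.08 + $256.16 = $2,015.23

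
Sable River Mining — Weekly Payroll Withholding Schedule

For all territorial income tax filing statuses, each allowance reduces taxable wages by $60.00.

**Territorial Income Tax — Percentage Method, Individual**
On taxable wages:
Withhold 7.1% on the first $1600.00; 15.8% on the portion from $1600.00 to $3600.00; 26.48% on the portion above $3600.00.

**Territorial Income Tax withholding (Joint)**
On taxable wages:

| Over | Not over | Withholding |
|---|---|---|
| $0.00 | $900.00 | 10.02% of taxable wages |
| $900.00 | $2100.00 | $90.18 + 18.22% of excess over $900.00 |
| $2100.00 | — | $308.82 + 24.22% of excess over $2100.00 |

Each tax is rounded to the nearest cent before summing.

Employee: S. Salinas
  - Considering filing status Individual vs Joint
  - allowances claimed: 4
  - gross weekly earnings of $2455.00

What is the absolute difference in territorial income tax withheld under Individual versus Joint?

Territorial Income Tax (Individual): taxable = $2455.00 − 4×$60.00 = $2215.00
  $113.60 + 15.8% × ($2215.00 − $1600.00) = $113.60 + 15.8% × $615.00 = $210.77
Territorial Income Tax (Joint): taxable = $2455.00 − 4×$60.00 = $2215.00
  $308.82 + 24.22% × ($2215.00 − $2100.00) = $308.82 + 24.22% × $115.00 = $336.67
Difference: |$210.77 − $336.67| = $125.90 (higher under Joint)

$125.90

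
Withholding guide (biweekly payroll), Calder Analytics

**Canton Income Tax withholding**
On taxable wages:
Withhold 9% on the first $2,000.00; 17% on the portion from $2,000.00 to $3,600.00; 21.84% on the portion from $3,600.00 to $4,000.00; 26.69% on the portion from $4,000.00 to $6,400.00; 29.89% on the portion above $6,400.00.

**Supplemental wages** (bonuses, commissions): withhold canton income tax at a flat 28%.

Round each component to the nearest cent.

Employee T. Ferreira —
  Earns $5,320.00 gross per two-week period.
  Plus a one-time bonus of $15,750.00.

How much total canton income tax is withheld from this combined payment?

Canton Income Tax: taxable = $5,320.00
  $539.36 + 26.69% × ($5,320.00 − $4,000.00) = $539.36 + 26.69% × $1,320.00 = $891.67
Supplemental (28% flat on bonus): 28% × $15,750.00 = $4,410.00
Total canton income tax: $891.67 + $4,410.00 = $5,301.67

$5,301.67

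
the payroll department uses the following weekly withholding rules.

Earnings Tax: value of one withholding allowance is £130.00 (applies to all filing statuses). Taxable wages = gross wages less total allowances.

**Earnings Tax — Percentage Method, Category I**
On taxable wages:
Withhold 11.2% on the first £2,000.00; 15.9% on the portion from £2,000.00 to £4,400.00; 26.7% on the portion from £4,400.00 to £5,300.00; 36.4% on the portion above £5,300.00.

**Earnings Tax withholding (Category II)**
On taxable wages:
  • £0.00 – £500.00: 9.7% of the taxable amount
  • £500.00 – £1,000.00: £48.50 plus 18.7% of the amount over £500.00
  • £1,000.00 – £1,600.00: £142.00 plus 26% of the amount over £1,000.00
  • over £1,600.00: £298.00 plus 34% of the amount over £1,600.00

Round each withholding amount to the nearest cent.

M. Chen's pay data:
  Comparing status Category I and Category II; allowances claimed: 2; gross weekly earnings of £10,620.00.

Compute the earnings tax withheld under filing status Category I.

Earnings Tax (Category I): taxable = £10,620.00 − 2×£130.00 = £10,360.00
  £845.90 + 36.4% × (£10,360.00 − £5,300.00) = £845.90 + 36.4% × £5,060.00 = £2,687.74

£2,687.74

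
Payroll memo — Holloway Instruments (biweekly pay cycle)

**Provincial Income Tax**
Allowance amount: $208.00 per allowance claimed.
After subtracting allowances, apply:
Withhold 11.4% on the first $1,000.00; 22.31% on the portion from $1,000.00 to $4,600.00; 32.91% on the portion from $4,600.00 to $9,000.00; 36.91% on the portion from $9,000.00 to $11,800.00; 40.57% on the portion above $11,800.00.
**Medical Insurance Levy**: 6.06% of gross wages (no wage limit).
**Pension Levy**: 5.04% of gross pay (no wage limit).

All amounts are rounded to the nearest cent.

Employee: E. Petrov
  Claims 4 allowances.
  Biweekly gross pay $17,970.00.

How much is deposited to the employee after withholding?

Provincial Income Tax: taxable = $17,970.00 − 4×$208.00 = $17,138.00
  $3,398.68 + 40.57% × ($17,138.00 − $11,800.00) = $3,398.68 + 40.57% × $5,338.00 = $5,564.31
Medical Insurance Levy: 6.06% × $17,970.00 = $1,088.98
Pension Levy: 5.04% × $17,970.00 = $905.69
Total withheld: $5,564.31 + $1,088.98 + $905.69 = $7,558.98
Net pay: $17,970.00 − $7,558.98 = $10,411.02

$10,411.02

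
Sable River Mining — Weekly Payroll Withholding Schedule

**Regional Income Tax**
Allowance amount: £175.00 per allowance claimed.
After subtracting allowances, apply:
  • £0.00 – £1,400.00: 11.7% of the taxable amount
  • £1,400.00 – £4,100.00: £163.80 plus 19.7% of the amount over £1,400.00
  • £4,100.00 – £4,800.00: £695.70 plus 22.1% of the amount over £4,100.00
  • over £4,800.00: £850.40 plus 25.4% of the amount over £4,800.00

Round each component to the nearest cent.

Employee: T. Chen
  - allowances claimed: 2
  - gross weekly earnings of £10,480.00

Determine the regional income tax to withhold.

Regional Income Tax: taxable = £10,480.00 − 2×£175.00 = £10,130.00
  £850.40 + 25.4% × (£10,130.00 − £4,800.00) = £850.40 + 25.4% × £5,330.00 = £2,204.22

£2,204.22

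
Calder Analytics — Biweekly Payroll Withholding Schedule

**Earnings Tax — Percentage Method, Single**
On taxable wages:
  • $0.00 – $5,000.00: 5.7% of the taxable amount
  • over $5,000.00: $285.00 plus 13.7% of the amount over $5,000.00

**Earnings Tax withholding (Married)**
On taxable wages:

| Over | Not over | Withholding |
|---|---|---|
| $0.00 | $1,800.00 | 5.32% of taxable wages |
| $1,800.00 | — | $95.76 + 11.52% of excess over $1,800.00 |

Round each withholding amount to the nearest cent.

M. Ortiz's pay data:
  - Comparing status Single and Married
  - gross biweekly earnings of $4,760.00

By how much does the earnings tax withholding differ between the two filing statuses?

Earnings Tax (Single): taxable = $4,760.00
  5.7% × $4,760.00 = $271.32
Earnings Tax (Married): taxable = $4,760.00
  $95.76 + 11.52% × ($4,760.00 − $1,800.00) = $95.76 + 11.52% × $2,960.00 = $436.75
Difference: |$271.32 − $436.75| = $165.43 (higher under Married)

$165.43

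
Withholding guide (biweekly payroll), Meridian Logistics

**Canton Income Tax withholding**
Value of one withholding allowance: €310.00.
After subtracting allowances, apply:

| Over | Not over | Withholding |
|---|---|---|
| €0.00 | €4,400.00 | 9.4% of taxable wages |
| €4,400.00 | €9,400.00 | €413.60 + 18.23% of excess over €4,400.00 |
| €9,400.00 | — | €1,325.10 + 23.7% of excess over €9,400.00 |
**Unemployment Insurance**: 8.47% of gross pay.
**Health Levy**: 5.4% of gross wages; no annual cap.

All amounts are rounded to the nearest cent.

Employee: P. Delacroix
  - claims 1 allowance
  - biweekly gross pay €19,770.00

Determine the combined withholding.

Canton Income Tax: taxable = €19,770.00 − 1×€310.00 = €19,460.00
  €1,325.10 + 23.7% × (€19,460.00 − €9,400.00) = €1,325.10 + 23.7% × €10,060.00 = €3,709.32
Unemployment Insurance: 8.47% × €19,770.00 = €1,674.52
Health Levy: 5.4% × €19,770.00 = €1,067.58
Total: €3,709.32 + €1,674.52 + €1,067.58 = €6,451.42

€6,451.42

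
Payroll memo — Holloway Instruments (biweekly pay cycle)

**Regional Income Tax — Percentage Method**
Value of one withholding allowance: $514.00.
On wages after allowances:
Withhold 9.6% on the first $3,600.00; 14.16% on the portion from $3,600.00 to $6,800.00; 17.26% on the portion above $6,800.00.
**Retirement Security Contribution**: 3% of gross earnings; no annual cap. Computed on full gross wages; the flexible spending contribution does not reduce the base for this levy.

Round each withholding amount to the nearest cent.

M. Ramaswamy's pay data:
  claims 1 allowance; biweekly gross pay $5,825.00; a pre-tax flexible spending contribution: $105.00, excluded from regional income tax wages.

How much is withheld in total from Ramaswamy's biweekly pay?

Regional Income Tax: taxable = $5,825.00 − $105.00 − 1×$514.00 = $5,206.00
  $345.60 + 14.16% × ($5,206.00 − $3,600.00) = $345.60 + 14.16% × $1,606.00 = $573.01
Retirement Security Contribution: 3% × $5,825.00 = $174.75
Total: $573.01 + $174.75 = $747.76

$747.76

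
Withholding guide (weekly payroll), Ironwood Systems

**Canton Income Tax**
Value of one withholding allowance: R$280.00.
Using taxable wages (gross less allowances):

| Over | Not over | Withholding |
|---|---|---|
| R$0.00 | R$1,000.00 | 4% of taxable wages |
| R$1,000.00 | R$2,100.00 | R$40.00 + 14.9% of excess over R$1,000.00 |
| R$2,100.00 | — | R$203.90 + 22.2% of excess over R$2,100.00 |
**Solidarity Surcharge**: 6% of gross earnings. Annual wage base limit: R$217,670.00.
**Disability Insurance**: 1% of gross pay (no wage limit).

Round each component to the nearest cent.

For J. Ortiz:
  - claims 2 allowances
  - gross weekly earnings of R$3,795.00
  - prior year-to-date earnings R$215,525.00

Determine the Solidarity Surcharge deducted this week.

Solidarity Surcharge: cap R$217,670.00 − YTD R$215,525.00 = R$2,145.00 subject; 6% × R$2,145.00 = R$128.70

R$128.70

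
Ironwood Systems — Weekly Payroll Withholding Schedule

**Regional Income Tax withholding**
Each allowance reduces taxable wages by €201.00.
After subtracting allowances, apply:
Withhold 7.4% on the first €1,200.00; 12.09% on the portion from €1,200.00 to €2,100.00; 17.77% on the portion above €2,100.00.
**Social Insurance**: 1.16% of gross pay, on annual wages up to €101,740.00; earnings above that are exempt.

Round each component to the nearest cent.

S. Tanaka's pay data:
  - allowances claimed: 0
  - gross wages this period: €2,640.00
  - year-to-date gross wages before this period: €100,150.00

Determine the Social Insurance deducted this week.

€18.44

Social Insurance: cap €101,740.00 − YTD €100,150.00 = €1,590.00 subject; 1.16% × €1,590.00 = €18.44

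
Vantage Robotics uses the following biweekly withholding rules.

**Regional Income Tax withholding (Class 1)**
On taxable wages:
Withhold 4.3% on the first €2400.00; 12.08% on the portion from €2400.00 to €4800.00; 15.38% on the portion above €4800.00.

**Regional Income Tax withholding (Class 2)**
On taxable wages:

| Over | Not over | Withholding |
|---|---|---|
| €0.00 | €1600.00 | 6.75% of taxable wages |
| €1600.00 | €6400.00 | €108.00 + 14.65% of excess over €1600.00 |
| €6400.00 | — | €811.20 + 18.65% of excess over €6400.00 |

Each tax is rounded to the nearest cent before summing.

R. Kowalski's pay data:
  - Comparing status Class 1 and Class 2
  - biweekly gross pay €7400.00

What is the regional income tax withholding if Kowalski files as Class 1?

Regional Income Tax (Class 1): taxable = €7400.00
  €393.12 + 15.38% × (€7400.00 − €4800.00) = €393.12 + 15.38% × €2600.00 = €793.00

€793.00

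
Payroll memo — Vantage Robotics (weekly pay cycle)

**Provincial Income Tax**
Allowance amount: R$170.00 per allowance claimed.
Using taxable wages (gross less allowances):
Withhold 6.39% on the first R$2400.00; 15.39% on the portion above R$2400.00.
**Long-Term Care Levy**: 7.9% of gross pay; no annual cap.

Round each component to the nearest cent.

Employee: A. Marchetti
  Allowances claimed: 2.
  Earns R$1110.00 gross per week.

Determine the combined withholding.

R$136.89

Provincial Income Tax: taxable = R$1110.00 − 2×R$170.00 = R$770.00
  6.39% × R$770.00 = R$49.20
Long-Term Care Levy: 7.9% × R$1110.00 = R$87.69
Total: R$49.20 + R$87.69 = R$136.89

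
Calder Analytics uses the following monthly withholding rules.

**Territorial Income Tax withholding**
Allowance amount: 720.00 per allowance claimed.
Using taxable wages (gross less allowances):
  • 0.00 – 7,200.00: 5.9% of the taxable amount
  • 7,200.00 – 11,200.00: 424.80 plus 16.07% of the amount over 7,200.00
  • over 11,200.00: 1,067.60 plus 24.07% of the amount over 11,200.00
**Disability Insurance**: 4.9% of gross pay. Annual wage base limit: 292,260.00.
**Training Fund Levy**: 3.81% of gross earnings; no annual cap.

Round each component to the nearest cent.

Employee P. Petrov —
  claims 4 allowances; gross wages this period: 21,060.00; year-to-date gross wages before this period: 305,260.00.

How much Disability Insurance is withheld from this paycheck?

0.00

Disability Insurance: YTD 305,260.00 ≥ cap 292,260.00 → 0.00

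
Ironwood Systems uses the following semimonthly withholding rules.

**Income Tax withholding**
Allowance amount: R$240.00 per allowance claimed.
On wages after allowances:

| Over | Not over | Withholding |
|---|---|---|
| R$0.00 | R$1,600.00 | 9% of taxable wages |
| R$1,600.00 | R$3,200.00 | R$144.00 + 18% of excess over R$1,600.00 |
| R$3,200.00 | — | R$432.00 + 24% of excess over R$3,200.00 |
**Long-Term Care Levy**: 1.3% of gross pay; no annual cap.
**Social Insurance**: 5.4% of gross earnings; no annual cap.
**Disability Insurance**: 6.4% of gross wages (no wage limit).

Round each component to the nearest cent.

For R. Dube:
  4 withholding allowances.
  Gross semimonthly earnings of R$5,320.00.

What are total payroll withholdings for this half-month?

Income Tax: taxable = R$5,320.00 − 4×R$240.00 = R$4,360.00
  R$432.00 + 24% × (R$4,360.00 − R$3,200.00) = R$432.00 + 24% × R$1,160.00 = R$710.40
Long-Term Care Levy: 1.3% × R$5,320.00 = R$69.16
Social Insurance: 5.4% × R$5,320.00 = R$287.28
Disability Insurance: 6.4% × R$5,320.00 = R$340.48
Total: R$710.40 + R$69.16 + R$287.28 + R$340.48 = R$1,407.32

R$1,407.32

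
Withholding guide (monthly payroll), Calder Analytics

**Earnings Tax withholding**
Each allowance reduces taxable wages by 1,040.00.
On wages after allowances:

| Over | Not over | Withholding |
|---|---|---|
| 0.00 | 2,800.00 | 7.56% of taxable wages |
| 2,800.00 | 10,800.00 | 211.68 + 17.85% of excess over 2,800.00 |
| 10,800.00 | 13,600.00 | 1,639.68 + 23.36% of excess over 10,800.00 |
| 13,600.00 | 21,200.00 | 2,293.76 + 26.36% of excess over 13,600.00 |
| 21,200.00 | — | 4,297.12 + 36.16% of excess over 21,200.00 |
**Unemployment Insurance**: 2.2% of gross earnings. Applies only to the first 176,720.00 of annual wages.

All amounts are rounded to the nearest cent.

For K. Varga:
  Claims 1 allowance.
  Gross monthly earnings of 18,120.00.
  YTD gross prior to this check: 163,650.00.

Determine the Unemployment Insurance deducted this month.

Unemployment Insurance: cap 176,720.00 − YTD 163,650.00 = 13,070.00 subject; 2.2% × 13,070.00 = 287.54

287.54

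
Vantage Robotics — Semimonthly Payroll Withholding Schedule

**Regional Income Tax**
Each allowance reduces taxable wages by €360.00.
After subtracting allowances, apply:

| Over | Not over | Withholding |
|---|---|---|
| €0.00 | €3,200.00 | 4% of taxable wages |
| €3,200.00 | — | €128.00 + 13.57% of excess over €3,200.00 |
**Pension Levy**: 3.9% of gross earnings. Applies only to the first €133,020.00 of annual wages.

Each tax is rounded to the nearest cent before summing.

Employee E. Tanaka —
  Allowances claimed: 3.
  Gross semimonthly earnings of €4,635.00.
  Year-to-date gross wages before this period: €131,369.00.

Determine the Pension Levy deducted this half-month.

€64.39

Pension Levy: cap €133,020.00 − YTD €131,369.00 = €1,651.00 subject; 3.9% × €1,651.00 = €64.39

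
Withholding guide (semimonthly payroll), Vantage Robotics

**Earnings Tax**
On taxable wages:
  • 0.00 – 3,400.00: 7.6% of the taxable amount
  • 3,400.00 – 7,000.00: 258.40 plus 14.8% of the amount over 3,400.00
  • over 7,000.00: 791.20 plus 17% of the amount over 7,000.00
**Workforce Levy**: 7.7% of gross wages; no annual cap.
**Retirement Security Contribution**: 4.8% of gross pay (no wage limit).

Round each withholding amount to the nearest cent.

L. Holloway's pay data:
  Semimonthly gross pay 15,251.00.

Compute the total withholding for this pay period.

Earnings Tax: taxable = 15,251.00
  791.20 + 17% × (15,251.00 − 7,000.00) = 791.20 + 17% × 8,251.00 = 2,193.87
Workforce Levy: 7.7% × 15,251.00 = 1,174.33
Retirement Security Contribution: 4.8% × 15,251.00 = 732.05
Total: 2,193.87 + 1,174.33 + 732.05 = 4,100.25

4,100.25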